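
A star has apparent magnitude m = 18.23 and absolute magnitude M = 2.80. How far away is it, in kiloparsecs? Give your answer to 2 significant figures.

Distance modulus: m − M = 18.23 − (2.80) = 15.430
m − M = 5 log₁₀ d − 5
log₁₀ d = (m − M)/5 + 1 = 4.0860
d = 10^4.0860 = 12190 pc
= 12.19 kpc

d ≈ 12 kpc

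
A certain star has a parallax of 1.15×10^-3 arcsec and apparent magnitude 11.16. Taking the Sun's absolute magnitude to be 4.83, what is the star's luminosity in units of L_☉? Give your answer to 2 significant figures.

L/L_☉ ≈ 22

d = 1/p = 1/1.15×10^-3″ = 869.6 pc
M = m − 5 log₁₀ d + 5 = 11.16 − 5·2.9393 + 5 = 1.463
M − M_☉ = 1.463 − 4.83 = -3.367
L/L_☉ = 10^(−0.4 × -3.367) = 22.21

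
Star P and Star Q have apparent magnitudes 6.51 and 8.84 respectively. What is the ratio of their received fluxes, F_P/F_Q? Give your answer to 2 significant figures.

Magnitude difference = -2.33
Flux ratio = 10^(−0.4 Δm) = 10^(−0.4 × -2.33) = 10^0.932 = 8.551

F_P/F_Q ≈ 8.6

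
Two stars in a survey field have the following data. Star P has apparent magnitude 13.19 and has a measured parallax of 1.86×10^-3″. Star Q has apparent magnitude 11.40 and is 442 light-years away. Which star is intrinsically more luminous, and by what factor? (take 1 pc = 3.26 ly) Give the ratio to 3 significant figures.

Star P: d = 1/p = 1/1.86×10^-3″ = 537.6 pc
Star P: M = m − 5 log₁₀ d + 5 = 13.19 − 5·2.7305 + 5 = 4.538
Star Q: d = 442 ly / 3.26 = 135.6 pc
Star Q: M = m − 5 log₁₀ d + 5 = 11.40 − 5·2.1322 + 5 = 5.739
ΔM = M_P − M_Q = 4.538 − (5.739) = -1.201; smaller M is more luminous → Star P.
L ratio = 10^(0.4 |ΔM|) = 10^0.481 = 3.024

Star P is more luminous, by a factor of 3.02.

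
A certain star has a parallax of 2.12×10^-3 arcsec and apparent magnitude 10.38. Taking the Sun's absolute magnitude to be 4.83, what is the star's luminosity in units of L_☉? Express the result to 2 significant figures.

d = 1/p = 1/2.12×10^-3″ = 471.7 pc
M = m − 5 log₁₀ d + 5 = 10.38 − 5·2.6737 + 5 = 2.012
M − M_☉ = 2.012 − 4.83 = -2.818
L/L_☉ = 10^(−0.4 × -2.818) = 13.41

L/L_☉ ≈ 13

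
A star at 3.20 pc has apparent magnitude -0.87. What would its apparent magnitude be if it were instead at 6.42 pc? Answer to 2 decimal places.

Flux ∝ 1/d², so Δm = 5 log₁₀(d₂/d₁) = 5 log₁₀(6.42/3.20) = 1.512
m₂ = m₁ + Δm = -0.87 + (1.512) = 0.642

m ≈ 0.64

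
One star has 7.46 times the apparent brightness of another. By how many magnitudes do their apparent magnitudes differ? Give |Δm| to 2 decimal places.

|Δm| ≈ 2.18

Pogson: Δm = −2.5 log₁₀(ratio) = −2.5 log₁₀(7.46) = −2.5 × 0.8727 = -2.182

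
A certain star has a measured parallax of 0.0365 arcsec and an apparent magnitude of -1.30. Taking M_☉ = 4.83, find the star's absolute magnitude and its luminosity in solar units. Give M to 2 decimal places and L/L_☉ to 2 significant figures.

M ≈ -3.49; L/L_☉ ≈ 2100

d = 1/p = 1/0.0365″ = 27.40 pc
M = m − 5 log₁₀ d + 5 = -1.30 − 5·1.4377 + 5 = -3.489
M − M_☉ = -3.489 − 4.83 = -8.319
L/L_☉ = 10^(−0.4 × -8.319) = 2125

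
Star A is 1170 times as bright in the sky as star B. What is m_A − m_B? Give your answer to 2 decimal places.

Pogson: Δm = −2.5 log₁₀(ratio) = −2.5 log₁₀(1170) = −2.5 × 3.0682 = -7.670
Star A is brighter, so it has the smaller magnitude: the difference is negative.

m_A − m_B ≈ -7.67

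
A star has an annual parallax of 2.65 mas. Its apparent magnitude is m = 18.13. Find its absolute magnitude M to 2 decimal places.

M ≈ 10.25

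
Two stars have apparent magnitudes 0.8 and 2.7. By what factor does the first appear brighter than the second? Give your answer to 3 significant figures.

Δm = 0.8 − (2.7) = -1.9
Flux ratio = 10^(−0.4 Δm) = 10^(−0.4 × -1.9) = 10^0.760 = 5.754

5.75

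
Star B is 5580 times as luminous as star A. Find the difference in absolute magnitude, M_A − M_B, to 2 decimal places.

Pogson: ΔM = −2.5 log₁₀(ratio) = −2.5 log₁₀(5580) = −2.5 × 3.7466 = -9.367
Star B is brighter so has the smaller magnitude: M_A − M_B is positive.

M_A − M_B ≈ 9.37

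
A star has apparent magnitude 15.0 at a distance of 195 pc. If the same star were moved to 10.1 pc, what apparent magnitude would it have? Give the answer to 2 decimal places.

m ≈ 8.57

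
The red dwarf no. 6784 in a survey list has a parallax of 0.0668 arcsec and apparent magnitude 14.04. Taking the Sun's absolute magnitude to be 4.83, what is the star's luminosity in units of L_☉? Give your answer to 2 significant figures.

d = 1/p = 1/0.0668″ = 14.97 pc
M = m − 5 log₁₀ d + 5 = 14.04 − 5·1.1752 + 5 = 13.164
M − M_☉ = 13.164 − 4.83 = 8.334
L/L_☉ = 10^(−0.4 × 8.334) = 4.639×10^-4

L/L_☉ ≈ 4.6×10^-4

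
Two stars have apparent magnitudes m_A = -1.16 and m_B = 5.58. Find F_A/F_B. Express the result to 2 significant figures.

F_A/F_B ≈ 500

Δm = -1.16 − (5.58) = -6.74
Flux ratio = 10^(−0.4 Δm) = 10^(−0.4 × -6.74) = 10^2.696 = 496.6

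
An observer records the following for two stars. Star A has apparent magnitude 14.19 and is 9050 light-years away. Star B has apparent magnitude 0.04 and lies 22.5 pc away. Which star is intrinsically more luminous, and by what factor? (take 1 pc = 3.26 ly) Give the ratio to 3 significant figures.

Star B is more luminous, by a factor of 30.0.

Star A: d = 9050 ly / 3.26 = 2776 pc
Star A: M = m − 5 log₁₀ d + 5 = 14.19 − 5·3.4434 + 5 = 1.973
Star B: M = m − 5 log₁₀ d + 5 = 0.04 − 5·1.3522 + 5 = -1.721
ΔM = M_A − M_B = 1.973 − (-1.721) = 3.694; smaller M is more luminous → Star B.
L ratio = 10^(0.4 |ΔM|) = 10^1.478 = 30.03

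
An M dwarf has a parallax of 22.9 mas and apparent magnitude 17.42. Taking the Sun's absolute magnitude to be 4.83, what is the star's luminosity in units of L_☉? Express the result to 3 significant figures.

d = 1/p = 1000/22.9 mas = 43.67 pc
M = m − 5 log₁₀ d + 5 = 17.42 − 5·1.6402 + 5 = 14.219
M − M_☉ = 14.219 − 4.83 = 9.389
L/L_☉ = 10^(−0.4 × 9.389) = 1.755×10^-4

L/L_☉ ≈ 1.76×10^-4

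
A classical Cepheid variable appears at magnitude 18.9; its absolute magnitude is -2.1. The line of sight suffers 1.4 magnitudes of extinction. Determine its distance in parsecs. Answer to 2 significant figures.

m − M = 5 log₁₀(d/10 pc) + A  ⇒  18.9 − (-2.1) − 1.4 = 5 log₁₀(d/10)
19.600 = 5 log₁₀(d/10)
log₁₀ d = (m − M − A)/5 + 1 = 4.9200
d = 10^4.9200 = 83180 pc

d ≈ 83000 pc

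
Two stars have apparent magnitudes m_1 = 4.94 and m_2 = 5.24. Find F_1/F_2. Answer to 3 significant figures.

F_1/F_2 ≈ 1.32

Δm = 4.94 − (5.24) = -0.30
Flux ratio = 10^(−0.4 Δm) = 10^(−0.4 × -0.30) = 10^0.120 = 1.318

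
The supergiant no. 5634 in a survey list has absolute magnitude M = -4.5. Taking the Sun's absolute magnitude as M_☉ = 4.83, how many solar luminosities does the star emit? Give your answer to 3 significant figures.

M − M_☉ = -4.5 − 4.83 = -9.330
L/L_☉ = 10^(−0.4 (M − M_☉)) = 10^3.732 = 5395

L/L_☉ ≈ 5400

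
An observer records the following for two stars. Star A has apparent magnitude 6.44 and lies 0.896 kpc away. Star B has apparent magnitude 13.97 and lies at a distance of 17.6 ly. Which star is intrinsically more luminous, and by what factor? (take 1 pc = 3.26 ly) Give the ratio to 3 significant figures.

Star A is more luminous, by a factor of 2.83×10^7.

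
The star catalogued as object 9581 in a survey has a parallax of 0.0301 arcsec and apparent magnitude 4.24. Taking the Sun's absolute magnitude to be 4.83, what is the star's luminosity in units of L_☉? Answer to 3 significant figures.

L/L_☉ ≈ 19.0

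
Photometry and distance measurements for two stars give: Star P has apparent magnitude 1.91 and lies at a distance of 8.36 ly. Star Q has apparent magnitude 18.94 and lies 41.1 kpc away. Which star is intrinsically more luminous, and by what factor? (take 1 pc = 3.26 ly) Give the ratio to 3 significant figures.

Star P: d = 8.36 ly / 3.26 = 2.564 pc
Star P: M = m − 5 log₁₀ d + 5 = 1.91 − 5·0.4090 + 5 = 4.865
Star Q: d = 41.1 kpc = 41100 pc
Star Q: M = m − 5 log₁₀ d + 5 = 18.94 − 5·4.6138 + 5 = 0.871
ΔM = M_P − M_Q = 4.865 − (0.871) = 3.994; smaller M is more luminous → Star Q.
L ratio = 10^(0.4 |ΔM|) = 10^1.598 = 39.60

Star Q is more luminous, by a factor of 39.6.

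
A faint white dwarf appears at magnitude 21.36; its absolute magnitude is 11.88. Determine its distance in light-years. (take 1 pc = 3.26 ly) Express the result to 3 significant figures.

μ = m − M = 9.480
m − M = 5 log₁₀ d − 5
log₁₀ d = (m − M)/5 + 1 = 2.8960
d = 10^2.8960 = 787.0 pc
= 2566 ly

d ≈ 2570 ly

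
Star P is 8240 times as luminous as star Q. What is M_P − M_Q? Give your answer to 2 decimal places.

M_P − M_Q ≈ -9.79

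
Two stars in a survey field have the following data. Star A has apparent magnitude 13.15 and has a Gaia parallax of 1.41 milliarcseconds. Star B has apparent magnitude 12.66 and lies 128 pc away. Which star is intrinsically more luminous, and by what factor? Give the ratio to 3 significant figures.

Star A is more luminous, by a factor of 19.5.

Star A: p = 1.41 mas = 1.41×10^-3″ → d = 1/p = 709.2 pc
Star A: M = m − 5 log₁₀ d + 5 = 13.15 − 5·2.8508 + 5 = 3.896
Star B: M = m − 5 log₁₀ d + 5 = 12.66 − 5·2.1072 + 5 = 7.124
ΔM = M_A − M_B = 3.896 − (7.124) = -3.228; smaller M is more luminous → Star A.
L ratio = 10^(0.4 |ΔM|) = 10^1.291 = 19.55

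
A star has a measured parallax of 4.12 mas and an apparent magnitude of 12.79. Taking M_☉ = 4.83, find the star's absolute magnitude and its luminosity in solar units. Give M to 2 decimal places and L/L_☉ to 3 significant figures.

d = 1/p = 1000/4.12 mas = 242.7 pc
M = m − 5 log₁₀ d + 5 = 12.79 − 5·2.3851 + 5 = 5.864
M − M_☉ = 5.864 − 4.83 = 1.034
L/L_☉ = 10^(−0.4 × 1.034) = 0.3857

M ≈ 5.86; L/L_☉ ≈ 0.386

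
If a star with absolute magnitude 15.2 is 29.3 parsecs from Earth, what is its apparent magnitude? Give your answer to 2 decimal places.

m = M + 5 log₁₀ d − 5 = 15.2 + 5·1.4669 − 5 = 17.534

m ≈ 17.53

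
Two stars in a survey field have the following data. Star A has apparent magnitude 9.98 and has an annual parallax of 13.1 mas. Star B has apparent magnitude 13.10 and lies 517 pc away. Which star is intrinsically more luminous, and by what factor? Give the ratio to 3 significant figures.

Star A: p = 13.1 mas = 0.0131″ → d = 1/p = 76.34 pc
Star A: M = m − 5 log₁₀ d + 5 = 9.98 − 5·1.8827 + 5 = 5.566
Star B: M = m − 5 log₁₀ d + 5 = 13.10 − 5·2.7135 + 5 = 4.533
ΔM = M_A − M_B = 5.566 − (4.533) = 1.034; smaller M is more luminous → Star B.
L ratio = 10^(0.4 |ΔM|) = 10^0.414 = 2.591

Star B is more luminous, by a factor of 2.59.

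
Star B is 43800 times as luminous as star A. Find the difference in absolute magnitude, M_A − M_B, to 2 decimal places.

Pogson: ΔM = −2.5 log₁₀(ratio) = −2.5 log₁₀(43800) = −2.5 × 4.6415 = -11.604
Star B is brighter so has the smaller magnitude: M_A − M_B is positive.

M_A − M_B ≈ 11.60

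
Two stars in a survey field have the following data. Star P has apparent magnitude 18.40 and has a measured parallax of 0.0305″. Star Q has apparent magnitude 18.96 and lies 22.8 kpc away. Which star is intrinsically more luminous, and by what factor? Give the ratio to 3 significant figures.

Star Q is more luminous, by a factor of 289000.

Star P: d = 1/p = 1/0.0305″ = 32.79 pc
Star P: M = m − 5 log₁₀ d + 5 = 18.40 − 5·1.5157 + 5 = 15.821
Star Q: d = 22.8 kpc = 22800 pc
Star Q: M = m − 5 log₁₀ d + 5 = 18.96 − 5·4.3579 + 5 = 2.170
ΔM = M_P − M_Q = 15.821 − (2.170) = 13.651; smaller M is more luminous → Star Q.
L ratio = 10^(0.4 |ΔM|) = 10^5.460 = 288700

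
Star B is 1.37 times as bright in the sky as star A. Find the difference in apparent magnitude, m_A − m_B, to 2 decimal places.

Pogson: Δm = −2.5 log₁₀(ratio) = −2.5 log₁₀(1.37) = −2.5 × 0.1367 = -0.342
Star B is brighter so has the smaller magnitude: m_A − m_B is positive.

m_A − m_B ≈ 0.34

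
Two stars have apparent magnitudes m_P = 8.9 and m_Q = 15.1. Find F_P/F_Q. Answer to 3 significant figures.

F_P/F_Q ≈ 302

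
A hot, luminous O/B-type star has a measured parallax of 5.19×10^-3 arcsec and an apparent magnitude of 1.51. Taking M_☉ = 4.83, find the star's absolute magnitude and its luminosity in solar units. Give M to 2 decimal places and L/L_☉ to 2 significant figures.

M ≈ -4.91; L/L_☉ ≈ 7900

d = 1/p = 1/5.19×10^-3″ = 192.7 pc
M = m − 5 log₁₀ d + 5 = 1.51 − 5·2.2848 + 5 = -4.914
M − M_☉ = -4.914 − 4.83 = -9.744
L/L_☉ = 10^(−0.4 × -9.744) = 7901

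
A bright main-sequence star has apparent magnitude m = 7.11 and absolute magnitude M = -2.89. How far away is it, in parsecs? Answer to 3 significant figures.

μ = m − M = 10.000
m − M = 5 log₁₀ d − 5
log₁₀ d = (m − M)/5 + 1 = 3.0000
d = 10^3.0000 = 1000 pc

d ≈ 1000 pc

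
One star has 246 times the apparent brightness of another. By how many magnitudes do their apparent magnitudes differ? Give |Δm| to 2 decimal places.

|Δm| ≈ 5.98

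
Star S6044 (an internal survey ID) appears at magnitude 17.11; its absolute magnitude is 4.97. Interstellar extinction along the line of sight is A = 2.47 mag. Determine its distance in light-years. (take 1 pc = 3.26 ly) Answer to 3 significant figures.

m − M = 5 log₁₀(d/10 pc) + A  ⇒  17.11 − (4.97) − 2.47 = 5 log₁₀(d/10)
9.670 = 5 log₁₀(d/10)
log₁₀ d = (m − M − A)/5 + 1 = 2.9340
d = 10^2.9340 = 859.0 pc
= 2800 ly

d ≈ 2800 ly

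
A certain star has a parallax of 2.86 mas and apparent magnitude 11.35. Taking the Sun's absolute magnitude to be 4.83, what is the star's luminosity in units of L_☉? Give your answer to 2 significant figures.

d = 1/p = 1000/2.86 mas = 349.7 pc
M = m − 5 log₁₀ d + 5 = 11.35 − 5·2.5436 + 5 = 3.632
M − M_☉ = 3.632 − 4.83 = -1.198
L/L_☉ = 10^(−0.4 × -1.198) = 3.015

L/L_☉ ≈ 3.0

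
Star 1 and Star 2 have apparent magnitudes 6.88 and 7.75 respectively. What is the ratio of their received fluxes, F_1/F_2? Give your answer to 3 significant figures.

F_1/F_2 ≈ 2.23

Δm = 6.88 − (7.75) = -0.87
Flux ratio = 10^(−0.4 Δm) = 10^(−0.4 × -0.87) = 10^0.348 = 2.228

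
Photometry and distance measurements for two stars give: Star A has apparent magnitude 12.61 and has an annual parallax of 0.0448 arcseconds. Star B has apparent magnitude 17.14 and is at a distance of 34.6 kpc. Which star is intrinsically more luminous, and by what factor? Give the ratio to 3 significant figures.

Star B is more luminous, by a factor of 37000.

Star A: d = 1/p = 1/0.0448″ = 22.32 pc
Star A: M = m − 5 log₁₀ d + 5 = 12.61 − 5·1.3487 + 5 = 10.866
Star B: d = 34.6 kpc = 34600 pc
Star B: M = m − 5 log₁₀ d + 5 = 17.14 − 5·4.5391 + 5 = -0.555
ΔM = M_A − M_B = 10.866 − (-0.555) = 11.422; smaller M is more luminous → Star B.
L ratio = 10^(0.4 |ΔM|) = 10^4.569 = 37040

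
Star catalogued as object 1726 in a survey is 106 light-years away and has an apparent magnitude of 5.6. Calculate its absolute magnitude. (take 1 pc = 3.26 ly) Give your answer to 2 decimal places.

M ≈ 3.04

d = 106 ly / 3.26 = 32.52 pc
5 log₁₀(d/10 pc) = 5 log₁₀(32.52) − 5 = 2.560
M = m − 5 log₁₀(d/10) = 5.6 − 2.560 = 3.040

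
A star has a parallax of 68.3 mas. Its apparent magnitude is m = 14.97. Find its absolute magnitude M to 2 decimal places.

M ≈ 14.14

p = 68.3 mas = 0.0683″ → d = 1/p = 14.64 pc
5 log₁₀(d/10 pc) = 5 log₁₀(14.64) − 5 = 0.828
M = m − 5 log₁₀(d/10) = 14.97 − 0.828 = 14.142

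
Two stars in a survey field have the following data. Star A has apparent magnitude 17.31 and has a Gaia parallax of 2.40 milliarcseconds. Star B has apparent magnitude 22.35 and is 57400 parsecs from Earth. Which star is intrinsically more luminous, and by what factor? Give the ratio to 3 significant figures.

Star B is more luminous, by a factor of 183.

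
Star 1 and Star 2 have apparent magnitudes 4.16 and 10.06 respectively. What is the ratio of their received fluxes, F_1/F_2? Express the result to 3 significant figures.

F_1/F_2 ≈ 229

Magnitude difference = -5.90
Flux ratio = 10^(−0.4 Δm) = 10^(−0.4 × -5.90) = 10^2.360 = 229.1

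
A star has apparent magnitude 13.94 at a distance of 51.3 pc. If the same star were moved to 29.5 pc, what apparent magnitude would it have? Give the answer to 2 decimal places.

Flux ∝ 1/d², so Δm = 5 log₁₀(d₂/d₁) = 5 log₁₀(29.5/51.3) = -1.201
m₂ = m₁ + Δm = 13.94 + (-1.201) = 12.739

m ≈ 12.74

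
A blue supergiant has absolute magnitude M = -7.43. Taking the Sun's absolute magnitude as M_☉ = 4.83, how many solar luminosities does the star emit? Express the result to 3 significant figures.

L/L_☉ ≈ 80200

M − M_☉ = -7.43 − 4.83 = -12.260
L/L_☉ = 10^(−0.4 (M − M_☉)) = 10^4.904 = 80170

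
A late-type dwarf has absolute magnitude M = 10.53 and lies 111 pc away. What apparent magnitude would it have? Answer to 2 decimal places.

m = M + 5 log₁₀ d − 5 = 10.53 + 5·2.0453 − 5 = 15.757

m ≈ 15.76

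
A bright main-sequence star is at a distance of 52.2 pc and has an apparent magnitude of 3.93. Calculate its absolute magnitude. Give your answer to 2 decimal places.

5 log₁₀(d/10 pc) = 5 log₁₀(52.20) − 5 = 3.588
M = m − 5 log₁₀(d/10) = 3.93 − 3.588 = 0.342

M ≈ 0.34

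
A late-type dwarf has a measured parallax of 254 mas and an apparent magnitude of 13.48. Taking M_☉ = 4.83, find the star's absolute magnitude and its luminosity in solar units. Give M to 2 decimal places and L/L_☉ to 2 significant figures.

d = 1/p = 1000/254 mas = 3.937 pc
M = m − 5 log₁₀ d + 5 = 13.48 − 5·0.5952 + 5 = 15.504
M − M_☉ = 15.504 − 4.83 = 10.674
L/L_☉ = 10^(−0.4 × 10.674) = 5.374×10^-5

M ≈ 15.50; L/L_☉ ≈ 5.4×10^-5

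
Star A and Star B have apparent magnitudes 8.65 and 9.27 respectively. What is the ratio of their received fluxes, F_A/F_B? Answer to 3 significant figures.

F_A/F_B ≈ 1.77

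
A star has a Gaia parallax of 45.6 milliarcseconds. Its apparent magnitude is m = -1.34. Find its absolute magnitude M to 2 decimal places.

M ≈ -3.05

p = 45.6 mas = 0.0456″ → d = 1/p = 21.93 pc
5 log₁₀(d/10 pc) = 5 log₁₀(21.93) − 5 = 1.705
M = m − 5 log₁₀(d/10) = -1.34 − 1.705 = -3.045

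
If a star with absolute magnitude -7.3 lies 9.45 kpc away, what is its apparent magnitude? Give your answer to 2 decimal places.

d = 9.45 kpc = 9450 pc
m = M + 5 log₁₀ d − 5 = -7.3 + 5·3.9754 − 5 = 7.577

m ≈ 7.58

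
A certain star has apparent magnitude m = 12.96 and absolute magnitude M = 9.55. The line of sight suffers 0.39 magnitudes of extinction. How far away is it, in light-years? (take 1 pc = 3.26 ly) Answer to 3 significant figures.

d ≈ 131 ly

m − M = 5 log₁₀(d/10 pc) + A  ⇒  12.96 − (9.55) − 0.39 = 5 log₁₀(d/10)
3.020 = 5 log₁₀(d/10)
log₁₀ d = (m − M − A)/5 + 1 = 1.6040
d = 10^1.6040 = 40.18 pc
= 131.0 ly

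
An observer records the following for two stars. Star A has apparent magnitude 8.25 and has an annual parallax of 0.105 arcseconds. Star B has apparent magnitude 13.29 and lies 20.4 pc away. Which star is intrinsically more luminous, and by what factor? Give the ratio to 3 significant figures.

Star A: d = 1/p = 1/0.105″ = 9.524 pc
Star A: M = m − 5 log₁₀ d + 5 = 8.25 − 5·0.9788 + 5 = 8.356
Star B: M = m − 5 log₁₀ d + 5 = 13.29 − 5·1.3096 + 5 = 11.742
ΔM = M_A − M_B = 8.356 − (11.742) = -3.386; smaller M is more luminous → Star A.
L ratio = 10^(0.4 |ΔM|) = 10^1.354 = 22.61

Star A is more luminous, by a factor of 22.6.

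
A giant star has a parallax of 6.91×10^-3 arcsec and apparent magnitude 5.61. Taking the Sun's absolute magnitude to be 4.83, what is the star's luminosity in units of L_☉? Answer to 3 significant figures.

L/L_☉ ≈ 102

d = 1/p = 1/6.91×10^-3″ = 144.7 pc
M = m − 5 log₁₀ d + 5 = 5.61 − 5·2.1605 + 5 = -0.193
M − M_☉ = -0.193 − 4.83 = -5.023
L/L_☉ = 10^(−0.4 × -5.023) = 102.1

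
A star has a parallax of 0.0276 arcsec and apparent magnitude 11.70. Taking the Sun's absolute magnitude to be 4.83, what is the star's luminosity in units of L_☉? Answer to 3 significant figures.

L/L_☉ ≈ 0.0235

d = 1/p = 1/0.0276″ = 36.23 pc
M = m − 5 log₁₀ d + 5 = 11.70 − 5·1.5591 + 5 = 8.905
M − M_☉ = 8.905 − 4.83 = 4.075
L/L_☉ = 10^(−0.4 × 4.075) = 0.02345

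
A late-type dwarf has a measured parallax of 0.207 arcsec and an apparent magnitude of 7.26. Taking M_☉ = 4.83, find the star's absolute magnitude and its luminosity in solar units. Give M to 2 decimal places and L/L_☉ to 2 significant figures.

d = 1/p = 1/0.207″ = 4.831 pc
M = m − 5 log₁₀ d + 5 = 7.26 − 5·0.6840 + 5 = 8.840
M − M_☉ = 8.840 − 4.83 = 4.010
L/L_☉ = 10^(−0.4 × 4.010) = 0.02489

M ≈ 8.84; L/L_☉ ≈ 0.025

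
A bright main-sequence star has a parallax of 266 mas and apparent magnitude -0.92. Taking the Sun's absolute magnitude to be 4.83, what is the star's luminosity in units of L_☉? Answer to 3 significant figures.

d = 1/p = 1000/266 mas = 3.759 pc
M = m − 5 log₁₀ d + 5 = -0.92 − 5·0.5751 + 5 = 1.204
M − M_☉ = 1.204 − 4.83 = -3.626
L/L_☉ = 10^(−0.4 × -3.626) = 28.20

L/L_☉ ≈ 28.2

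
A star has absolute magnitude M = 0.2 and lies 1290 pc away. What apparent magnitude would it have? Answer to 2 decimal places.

m ≈ 10.75

m = M + 5 log₁₀ d − 5 = 0.2 + 5·3.1106 − 5 = 10.753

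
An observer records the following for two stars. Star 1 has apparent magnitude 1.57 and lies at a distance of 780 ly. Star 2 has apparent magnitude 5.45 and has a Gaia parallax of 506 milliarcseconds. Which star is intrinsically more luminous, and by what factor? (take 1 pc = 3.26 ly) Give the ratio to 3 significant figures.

Star 1 is more luminous, by a factor of 522000.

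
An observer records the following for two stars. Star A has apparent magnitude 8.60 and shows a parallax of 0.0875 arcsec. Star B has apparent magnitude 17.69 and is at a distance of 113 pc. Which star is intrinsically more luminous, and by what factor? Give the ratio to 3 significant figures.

Star A is more luminous, by a factor of 44.2.

Star A: d = 1/p = 1/0.0875″ = 11.43 pc
Star A: M = m − 5 log₁₀ d + 5 = 8.60 − 5·1.0580 + 5 = 8.310
Star B: M = m − 5 log₁₀ d + 5 = 17.69 − 5·2.0531 + 5 = 12.425
ΔM = M_A − M_B = 8.310 − (12.425) = -4.115; smaller M is more luminous → Star A.
L ratio = 10^(0.4 |ΔM|) = 10^1.646 = 44.24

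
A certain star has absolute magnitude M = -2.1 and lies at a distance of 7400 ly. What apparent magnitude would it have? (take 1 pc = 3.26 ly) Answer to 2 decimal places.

d = 7400 ly / 3.26 = 2270 pc
m = M + 5 log₁₀ d − 5 = -2.1 + 5·3.3560 − 5 = 9.680

m ≈ 9.68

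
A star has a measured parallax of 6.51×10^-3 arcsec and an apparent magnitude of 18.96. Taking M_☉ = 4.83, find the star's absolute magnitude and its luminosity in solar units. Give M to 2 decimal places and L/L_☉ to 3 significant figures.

M ≈ 13.03; L/L_☉ ≈ 5.26×10^-4

d = 1/p = 1/6.51×10^-3″ = 153.6 pc
M = m − 5 log₁₀ d + 5 = 18.96 − 5·2.1864 + 5 = 13.028
M − M_☉ = 13.028 − 4.83 = 8.198
L/L_☉ = 10^(−0.4 × 8.198) = 5.258×10^-4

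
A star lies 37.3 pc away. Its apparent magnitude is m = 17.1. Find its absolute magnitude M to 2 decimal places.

5 log₁₀(d/10 pc) = 5 log₁₀(37.30) − 5 = 2.859
M = m − 5 log₁₀(d/10) = 17.1 − 2.859 = 14.241

M ≈ 14.24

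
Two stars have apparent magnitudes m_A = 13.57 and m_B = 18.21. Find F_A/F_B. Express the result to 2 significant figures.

F_A/F_B ≈ 72

Magnitude difference = -4.64
Flux ratio = 10^(−0.4 Δm) = 10^(−0.4 × -4.64) = 10^1.856 = 71.78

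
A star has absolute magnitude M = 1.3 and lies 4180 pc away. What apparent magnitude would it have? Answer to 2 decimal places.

m ≈ 14.41

m = M + 5 log₁₀ d − 5 = 1.3 + 5·3.6212 − 5 = 14.406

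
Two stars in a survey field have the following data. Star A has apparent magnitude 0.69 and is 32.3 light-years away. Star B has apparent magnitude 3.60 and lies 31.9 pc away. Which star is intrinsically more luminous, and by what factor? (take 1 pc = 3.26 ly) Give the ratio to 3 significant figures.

Star A is more luminous, by a factor of 1.41.

Star A: d = 32.3 ly / 3.26 = 9.908 pc
Star A: M = m − 5 log₁₀ d + 5 = 0.69 − 5·0.9960 + 5 = 0.710
Star B: M = m − 5 log₁₀ d + 5 = 3.60 − 5·1.5038 + 5 = 1.081
ΔM = M_A − M_B = 0.710 − (1.081) = -0.371; smaller M is more luminous → Star A.
L ratio = 10^(0.4 |ΔM|) = 10^0.148 = 1.407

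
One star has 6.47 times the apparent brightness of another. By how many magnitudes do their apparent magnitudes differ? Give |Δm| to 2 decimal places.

|Δm| ≈ 2.03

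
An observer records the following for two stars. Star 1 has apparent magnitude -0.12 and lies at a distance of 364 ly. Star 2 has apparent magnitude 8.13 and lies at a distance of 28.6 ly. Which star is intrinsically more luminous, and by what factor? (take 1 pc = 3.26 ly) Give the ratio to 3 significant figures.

Star 1: d = 364 ly / 3.26 = 111.7 pc
Star 1: M = m − 5 log₁₀ d + 5 = -0.12 − 5·2.0479 + 5 = -5.359
Star 2: d = 28.6 ly / 3.26 = 8.773 pc
Star 2: M = m − 5 log₁₀ d + 5 = 8.13 − 5·0.9431 + 5 = 8.414
ΔM = M_1 − M_2 = -5.359 − (8.414) = -13.774; smaller M is more luminous → Star 1.
L ratio = 10^(0.4 |ΔM|) = 10^5.509 = 323200

Star 1 is more luminous, by a factor of 323000.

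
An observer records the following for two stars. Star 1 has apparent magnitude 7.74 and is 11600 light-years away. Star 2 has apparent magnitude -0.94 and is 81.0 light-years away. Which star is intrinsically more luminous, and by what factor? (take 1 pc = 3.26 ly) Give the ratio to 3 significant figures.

Star 1: d = 11600 ly / 3.26 = 3558 pc
Star 1: M = m − 5 log₁₀ d + 5 = 7.74 − 5·3.5512 + 5 = -5.016
Star 2: d = 81.0 ly / 3.26 = 24.85 pc
Star 2: M = m − 5 log₁₀ d + 5 = -0.94 − 5·1.3953 + 5 = -2.916
ΔM = M_1 − M_2 = -5.016 − (-2.916) = -2.100; smaller M is more luminous → Star 1.
L ratio = 10^(0.4 |ΔM|) = 10^0.840 = 6.917

Star 1 is more luminous, by a factor of 6.92.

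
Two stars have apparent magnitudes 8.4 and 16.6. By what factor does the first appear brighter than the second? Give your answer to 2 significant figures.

1900

Δm = 8.4 − (16.6) = -8.2
Flux ratio = 10^(−0.4 Δm) = 10^(−0.4 × -8.2) = 10^3.280 = 1905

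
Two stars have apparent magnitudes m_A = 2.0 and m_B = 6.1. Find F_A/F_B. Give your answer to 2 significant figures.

F_A/F_B ≈ 44

Magnitude difference = -4.1
Flux ratio = 10^(−0.4 Δm) = 10^(−0.4 × -4.1) = 10^1.640 = 43.65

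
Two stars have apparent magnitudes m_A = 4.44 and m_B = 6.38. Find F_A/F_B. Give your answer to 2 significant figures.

Magnitude difference = -1.94
Flux ratio = 10^(−0.4 Δm) = 10^(−0.4 × -1.94) = 10^0.776 = 5.970

F_A/F_B ≈ 6.0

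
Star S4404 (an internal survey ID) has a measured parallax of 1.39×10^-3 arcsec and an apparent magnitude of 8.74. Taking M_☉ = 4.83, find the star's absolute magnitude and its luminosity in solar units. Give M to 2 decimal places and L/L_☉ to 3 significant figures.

d = 1/p = 1/1.39×10^-3″ = 719.4 pc
M = m − 5 log₁₀ d + 5 = 8.74 − 5·2.8570 + 5 = -0.545
M − M_☉ = -0.545 − 4.83 = -5.375
L/L_☉ = 10^(−0.4 × -5.375) = 141.2

M ≈ -0.54; L/L_☉ ≈ 141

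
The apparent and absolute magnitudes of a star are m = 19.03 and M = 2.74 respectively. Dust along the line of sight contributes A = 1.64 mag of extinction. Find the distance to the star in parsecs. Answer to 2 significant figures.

d ≈ 8500 pc

m − M = 5 log₁₀(d/10 pc) + A  ⇒  19.03 − (2.74) − 1.64 = 5 log₁₀(d/10)
14.650 = 5 log₁₀(d/10)
log₁₀ d = (m − M − A)/5 + 1 = 3.9300
d = 10^3.9300 = 8511 pc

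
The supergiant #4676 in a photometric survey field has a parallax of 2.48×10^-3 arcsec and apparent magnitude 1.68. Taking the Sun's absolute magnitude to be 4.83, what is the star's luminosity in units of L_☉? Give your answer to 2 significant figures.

L/L_☉ ≈ 30000

d = 1/p = 1/2.48×10^-3″ = 403.2 pc
M = m − 5 log₁₀ d + 5 = 1.68 − 5·2.6055 + 5 = -6.348
M − M_☉ = -6.348 − 4.83 = -11.178
L/L_☉ = 10^(−0.4 × -11.178) = 29590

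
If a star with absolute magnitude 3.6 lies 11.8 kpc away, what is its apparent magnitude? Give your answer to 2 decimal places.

m ≈ 18.96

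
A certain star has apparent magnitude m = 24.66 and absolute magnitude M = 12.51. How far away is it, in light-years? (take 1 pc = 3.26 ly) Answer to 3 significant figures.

d ≈ 8770 ly

μ = m − M = 12.150
m − M = 5 log₁₀ d − 5
log₁₀ d = (m − M)/5 + 1 = 3.4300
d = 10^3.4300 = 2692 pc
= 8774 ly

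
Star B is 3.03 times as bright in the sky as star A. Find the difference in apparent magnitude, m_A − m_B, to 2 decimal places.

m_A − m_B ≈ 1.20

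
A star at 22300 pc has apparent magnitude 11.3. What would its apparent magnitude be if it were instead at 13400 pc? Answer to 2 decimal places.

m ≈ 10.19

Flux ∝ 1/d², so Δm = 5 log₁₀(d₂/d₁) = 5 log₁₀(13400/22300) = -1.106
m₂ = m₁ + Δm = 11.3 + (-1.106) = 10.194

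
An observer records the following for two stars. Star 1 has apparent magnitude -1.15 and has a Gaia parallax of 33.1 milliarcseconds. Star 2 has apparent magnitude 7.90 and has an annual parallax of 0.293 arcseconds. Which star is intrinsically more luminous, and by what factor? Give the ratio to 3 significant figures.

Star 1: p = 33.1 mas = 0.0331″ → d = 1/p = 30.21 pc
Star 1: M = m − 5 log₁₀ d + 5 = -1.15 − 5·1.4802 + 5 = -3.551
Star 2: d = 1/p = 1/0.293″ = 3.413 pc
Star 2: M = m − 5 log₁₀ d + 5 = 7.90 − 5·0.5331 + 5 = 10.234
ΔM = M_1 − M_2 = -3.551 − (10.234) = -13.785; smaller M is more luminous → Star 1.
L ratio = 10^(0.4 |ΔM|) = 10^5.514 = 326600

Star 1 is more luminous, by a factor of 327000.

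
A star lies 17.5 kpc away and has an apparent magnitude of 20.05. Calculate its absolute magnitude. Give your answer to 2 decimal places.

d = 17.5 kpc = 17500 pc
5 log₁₀(d/10 pc) = 5 log₁₀(17500) − 5 = 16.215
M = m − 5 log₁₀(d/10) = 20.05 − 16.215 = 3.835

M ≈ 3.83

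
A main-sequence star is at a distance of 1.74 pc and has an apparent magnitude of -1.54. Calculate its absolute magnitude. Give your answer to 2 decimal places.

5 log₁₀(d/10 pc) = 5 log₁₀(1.740) − 5 = -3.797
M = m − 5 log₁₀(d/10) = -1.54 + 3.797 = 2.257

M ≈ 2.26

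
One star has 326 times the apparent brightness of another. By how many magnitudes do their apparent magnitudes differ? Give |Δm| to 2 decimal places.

Pogson: Δm = −2.5 log₁₀(ratio) = −2.5 log₁₀(326) = −2.5 × 2.5132 = -6.283

|Δm| ≈ 6.28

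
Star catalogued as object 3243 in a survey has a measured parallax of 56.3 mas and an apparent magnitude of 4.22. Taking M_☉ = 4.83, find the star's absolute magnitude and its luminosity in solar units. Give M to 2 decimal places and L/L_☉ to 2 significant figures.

d = 1/p = 1000/56.3 mas = 17.76 pc
M = m − 5 log₁₀ d + 5 = 4.22 − 5·1.2495 + 5 = 2.973
M − M_☉ = 2.973 − 4.83 = -1.857
L/L_☉ = 10^(−0.4 × -1.857) = 5.533

M ≈ 2.97; L/L_☉ ≈ 5.5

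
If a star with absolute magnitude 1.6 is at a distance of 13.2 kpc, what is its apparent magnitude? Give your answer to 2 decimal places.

m ≈ 17.20

d = 13.2 kpc = 13200 pc
m = M + 5 log₁₀ d − 5 = 1.6 + 5·4.1206 − 5 = 17.203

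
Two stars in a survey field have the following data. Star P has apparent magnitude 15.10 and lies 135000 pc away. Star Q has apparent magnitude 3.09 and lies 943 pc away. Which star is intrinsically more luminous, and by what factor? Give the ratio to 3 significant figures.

Star P: M = m − 5 log₁₀ d + 5 = 15.10 − 5·5.1303 + 5 = -5.552
Star Q: M = m − 5 log₁₀ d + 5 = 3.09 − 5·2.9745 + 5 = -6.783
ΔM = M_P − M_Q = -5.552 − (-6.783) = 1.231; smaller M is more luminous → Star Q.
L ratio = 10^(0.4 |ΔM|) = 10^0.492 = 3.107

Star Q is more luminous, by a factor of 3.11.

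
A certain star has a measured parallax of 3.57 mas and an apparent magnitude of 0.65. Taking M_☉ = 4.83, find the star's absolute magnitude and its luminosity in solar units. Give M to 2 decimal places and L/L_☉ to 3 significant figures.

M ≈ -6.59; L/L_☉ ≈ 36900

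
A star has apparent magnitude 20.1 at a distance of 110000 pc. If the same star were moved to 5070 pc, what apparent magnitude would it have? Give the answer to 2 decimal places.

Flux ∝ 1/d², so Δm = 5 log₁₀(d₂/d₁) = 5 log₁₀(5070/110000) = -6.682
m₂ = m₁ + Δm = 20.1 + (-6.682) = 13.418

m ≈ 13.42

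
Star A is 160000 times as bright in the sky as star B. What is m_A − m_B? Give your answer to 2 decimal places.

m_A − m_B ≈ -13.01

Pogson: Δm = −2.5 log₁₀(ratio) = −2.5 log₁₀(160000) = −2.5 × 5.2041 = -13.010
Star A is brighter, so it has the smaller magnitude: the difference is negative.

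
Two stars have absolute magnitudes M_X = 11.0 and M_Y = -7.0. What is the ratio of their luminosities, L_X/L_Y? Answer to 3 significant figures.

L_X/L_Y ≈ 6.31×10^-8

ΔM = M_X − M_Y = 18.0
L_X/L_Y = 10^(−0.4 ΔM) = 10^-7.200 = 6.310×10^-8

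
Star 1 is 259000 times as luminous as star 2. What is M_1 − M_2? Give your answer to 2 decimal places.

M_1 − M_2 ≈ -13.53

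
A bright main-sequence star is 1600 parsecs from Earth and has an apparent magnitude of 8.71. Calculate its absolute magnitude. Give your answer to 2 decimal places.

5 log₁₀(d/10 pc) = 5 log₁₀(1600) − 5 = 11.021
M = m − 5 log₁₀(d/10) = 8.71 − 11.021 = -2.311

M ≈ -2.31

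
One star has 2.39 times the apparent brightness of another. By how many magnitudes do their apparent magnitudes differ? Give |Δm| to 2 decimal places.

|Δm| ≈ 0.95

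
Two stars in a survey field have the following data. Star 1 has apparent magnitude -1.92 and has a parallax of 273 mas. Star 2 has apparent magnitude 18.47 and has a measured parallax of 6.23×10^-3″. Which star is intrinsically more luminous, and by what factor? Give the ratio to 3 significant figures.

Star 1 is more luminous, by a factor of 74600.

Star 1: p = 273 mas = 0.273″ → d = 1/p = 3.663 pc
Star 1: M = m − 5 log₁₀ d + 5 = -1.92 − 5·0.5638 + 5 = 0.261
Star 2: d = 1/p = 1/6.23×10^-3″ = 160.5 pc
Star 2: M = m − 5 log₁₀ d + 5 = 18.47 − 5·2.2055 + 5 = 12.442
ΔM = M_1 − M_2 = 0.261 − (12.442) = -12.182; smaller M is more luminous → Star 1.
L ratio = 10^(0.4 |ΔM|) = 10^4.873 = 74580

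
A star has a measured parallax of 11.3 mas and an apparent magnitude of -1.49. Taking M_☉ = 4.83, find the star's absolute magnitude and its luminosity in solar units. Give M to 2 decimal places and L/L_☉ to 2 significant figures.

M ≈ -6.22; L/L_☉ ≈ 26000

d = 1/p = 1000/11.3 mas = 88.50 pc
M = m − 5 log₁₀ d + 5 = -1.49 − 5·1.9469 + 5 = -6.225
M − M_☉ = -6.225 − 4.83 = -11.055
L/L_☉ = 10^(−0.4 × -11.055) = 26410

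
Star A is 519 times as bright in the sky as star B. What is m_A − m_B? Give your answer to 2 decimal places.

Pogson: Δm = −2.5 log₁₀(ratio) = −2.5 log₁₀(519) = −2.5 × 2.7152 = -6.788
Star A is brighter, so it has the smaller magnitude: the difference is negative.

m_A − m_B ≈ -6.79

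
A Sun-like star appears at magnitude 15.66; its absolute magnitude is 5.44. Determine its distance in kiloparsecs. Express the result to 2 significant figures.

Distance modulus: m − M = 15.66 − (5.44) = 10.220
m − M = 5 log₁₀ d − 5
log₁₀ d = (m − M)/5 + 1 = 3.0440
d = 10^3.0440 = 1107 pc
= 1.107 kpc

d ≈ 1.1 kpc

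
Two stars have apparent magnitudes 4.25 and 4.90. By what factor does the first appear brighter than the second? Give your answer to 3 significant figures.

Δm = 4.25 − (4.90) = -0.65
Flux ratio = 10^(−0.4 Δm) = 10^(−0.4 × -0.65) = 10^0.260 = 1.820

1.82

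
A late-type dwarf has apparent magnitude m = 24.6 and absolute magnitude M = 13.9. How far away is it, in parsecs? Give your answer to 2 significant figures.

μ = m − M = 10.700
m − M = 5 log₁₀ d − 5
log₁₀ d = (m − M)/5 + 1 = 3.1400
d = 10^3.1400 = 1380 pc

d ≈ 1400 pc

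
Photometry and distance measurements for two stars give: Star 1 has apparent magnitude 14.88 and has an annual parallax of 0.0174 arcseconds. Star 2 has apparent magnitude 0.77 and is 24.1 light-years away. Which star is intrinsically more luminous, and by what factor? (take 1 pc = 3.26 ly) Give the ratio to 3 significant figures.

Star 2 is more luminous, by a factor of 7290.

Star 1: d = 1/p = 1/0.0174″ = 57.47 pc
Star 1: M = m − 5 log₁₀ d + 5 = 14.88 − 5·1.7595 + 5 = 11.083
Star 2: d = 24.1 ly / 3.26 = 7.393 pc
Star 2: M = m − 5 log₁₀ d + 5 = 0.77 − 5·0.8688 + 5 = 1.426
ΔM = M_1 − M_2 = 11.083 − (1.426) = 9.657; smaller M is more luminous → Star 2.
L ratio = 10^(0.4 |ΔM|) = 10^3.863 = 7289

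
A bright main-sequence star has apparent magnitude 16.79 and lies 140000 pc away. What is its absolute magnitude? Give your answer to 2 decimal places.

5 log₁₀(d/10 pc) = 5 log₁₀(140000) − 5 = 20.731
M = m − 5 log₁₀(d/10) = 16.79 − 20.731 = -3.941

M ≈ -3.94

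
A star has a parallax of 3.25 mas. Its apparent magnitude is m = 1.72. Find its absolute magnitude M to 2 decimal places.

p = 3.25 mas = 3.25×10^-3″ → d = 1/p = 307.7 pc
5 log₁₀(d/10 pc) = 5 log₁₀(307.7) − 5 = 7.441
M = m − 5 log₁₀(d/10) = 1.72 − 7.441 = -5.721

M ≈ -5.72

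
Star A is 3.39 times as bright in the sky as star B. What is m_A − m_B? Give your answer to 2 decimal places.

m_A − m_B ≈ -1.33

Pogson: Δm = −2.5 log₁₀(ratio) = −2.5 log₁₀(3.39) = −2.5 × 0.5302 = -1.325
Star A is brighter, so it has the smaller magnitude: the difference is negative.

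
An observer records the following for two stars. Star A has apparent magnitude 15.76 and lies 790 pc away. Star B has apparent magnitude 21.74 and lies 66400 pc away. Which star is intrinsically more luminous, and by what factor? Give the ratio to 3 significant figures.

Star A: M = m − 5 log₁₀ d + 5 = 15.76 − 5·2.8976 + 5 = 6.272
Star B: M = m − 5 log₁₀ d + 5 = 21.74 − 5·4.8222 + 5 = 2.629
ΔM = M_A − M_B = 6.272 − (2.629) = 3.643; smaller M is more luminous → Star B.
L ratio = 10^(0.4 |ΔM|) = 10^1.457 = 28.65

Star B is more luminous, by a factor of 28.6.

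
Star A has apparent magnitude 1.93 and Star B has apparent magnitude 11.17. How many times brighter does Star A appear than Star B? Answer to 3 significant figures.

Δm = 1.93 − (11.17) = -9.24
Flux ratio = 10^(−0.4 Δm) = 10^(−0.4 × -9.24) = 10^3.696 = 4966

4970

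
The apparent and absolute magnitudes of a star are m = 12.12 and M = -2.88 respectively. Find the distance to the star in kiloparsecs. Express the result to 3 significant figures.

μ = m − M = 15.000
m − M = 5 log₁₀ d − 5
log₁₀ d = (m − M)/5 + 1 = 4.0000
d = 10^4.0000 = 10000 pc
= 10.00 kpc

d ≈ 10.0 kpc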